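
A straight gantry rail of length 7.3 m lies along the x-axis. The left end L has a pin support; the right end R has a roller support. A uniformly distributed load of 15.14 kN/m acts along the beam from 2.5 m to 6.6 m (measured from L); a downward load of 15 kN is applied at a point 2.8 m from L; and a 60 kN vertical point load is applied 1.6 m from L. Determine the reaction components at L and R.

L_x = 0, L_y = 79.48 kN, R_y = 57.59 kN

Resultant of the distributed load: 15.14 × 4.1 = 62.074 kN at 4.55 m from L.
Moments about L: R_y·7.3 − (15.14·4.1)·4.55 − 15·2.8 − 60·1.6 = 0 → R_y = 420.4367/7.3 = 57.5941 ≈ 57.59 kN.
ΣF_y = 0: L_y + 57.5941 − 15.14·4.1 − 15 − 60 = 0 → L_y = 79.48 kN.
ΣF_x = 0: no horizontal applied forces, so L_x = 0.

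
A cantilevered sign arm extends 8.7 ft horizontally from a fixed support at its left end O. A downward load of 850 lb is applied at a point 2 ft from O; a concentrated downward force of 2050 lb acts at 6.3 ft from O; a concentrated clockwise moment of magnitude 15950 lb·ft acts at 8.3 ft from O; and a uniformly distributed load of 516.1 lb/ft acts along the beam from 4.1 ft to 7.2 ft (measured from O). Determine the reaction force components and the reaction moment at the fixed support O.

Resultant of the distributed load: 516.1 × 3.1 = 1599.91 lb at 5.65 ft from O.
ΣF_x = 0: O_x = 0.
ΣF_y = 0: O_y − 850 − 2050 − 516.1·3.1 = 0 → O_y = 4500 lb.
ΣM about O: M_O − 850·2 − 2050·6.3 − 15950 − (516.1·3.1)·5.65 = 0 → M_O = 39600 lb·ft.

O_x = 0, O_y = 4500 lb, M_O = 39600 lb·ft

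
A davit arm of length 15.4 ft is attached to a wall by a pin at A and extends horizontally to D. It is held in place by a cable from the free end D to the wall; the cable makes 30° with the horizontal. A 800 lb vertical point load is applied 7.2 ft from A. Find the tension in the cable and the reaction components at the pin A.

T = 748.1 lb, A_x = 647.8 lb, A_y = 426.0 lb

ΣM about A: T·sin30°·15.4 − 800·7.2 = 0 → T = 5760/(15.4·0.5) = 748.052 ≈ 748.1 lb.
ΣF_x = 0: A_x − T·cos30° = 0 → A_x = 748.052 × 0.866025 = 647.8 lb.
ΣF_y = 0: A_y + T·sin30° − 800 = 0 → A_y = 800 − 748.052 × 0.5 = 426.0 lb.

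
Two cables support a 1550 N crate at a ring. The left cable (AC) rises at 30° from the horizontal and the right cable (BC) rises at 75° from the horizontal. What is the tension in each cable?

ΣF_x = 0: −T_AC·cos30° + T_BC·cos75° = 0 → T_BC = 3.34607·T_AC.
ΣF_y = 0: T_AC·sin30° + T_BC·sin75° = 1550.
Substitute: T_AC·(0.5 + 3.34607·0.965926) = 1550 → T_AC = 415.321 ≈ 415.3 N.
Then T_BC = 3.34607 × 415.321 = 1390 N.

T_AC = 415.3 N, T_BC = 1390 N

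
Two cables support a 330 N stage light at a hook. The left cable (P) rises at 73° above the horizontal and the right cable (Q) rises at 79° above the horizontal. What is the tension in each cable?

ΣF_x = 0: −T_P·cos73° + T_Q·cos79° = 0 → T_Q = 1.53227·T_P.
ΣF_y = 0: T_P·sin73° + T_Q·sin79° = 330.
Substitute: T_P·(0.956305 + 1.53227·0.981627) = 330 → T_P = 134.123 ≈ 134.1 N.
Then T_Q = 1.53227 × 134.123 = 205.5 N.

T_P = 134.1 N, T_Q = 205.5 N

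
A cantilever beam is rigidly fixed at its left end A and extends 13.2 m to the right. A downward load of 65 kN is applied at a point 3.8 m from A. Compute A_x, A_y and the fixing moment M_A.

ΣF_x = 0: A_x = 0.
ΣF_y = 0: A_y − 65 = 0 → A_y = 65.00 kN.
ΣM about A: M_A − 65·3.8 = 0 → M_A = 247.0 kN·m.

A_x = 0, A_y = 65.00 kN, M_A = 247.0 kN·m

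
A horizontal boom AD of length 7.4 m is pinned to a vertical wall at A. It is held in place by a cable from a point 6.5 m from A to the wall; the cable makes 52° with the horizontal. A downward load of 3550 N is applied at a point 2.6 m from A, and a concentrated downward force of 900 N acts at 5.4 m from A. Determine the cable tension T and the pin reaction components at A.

T = 2751 N, A_x = 1694 N, A_y = 2282 N

ΣM about A: T·sin52°·6.5 − 3550·2.6 − 900·5.4 = 0 → T = 14090/(6.5·0.788011) = 2750.84 ≈ 2751 N.
ΣF_x = 0: A_x − T·cos52° = 0 → A_x = 2750.84 × 0.615661 = 1694 N.
ΣF_y = 0: A_y + T·sin52° − 3550 − 900 = 0 → A_y = 4450 − 2750.84 × 0.788011 = 2282 N.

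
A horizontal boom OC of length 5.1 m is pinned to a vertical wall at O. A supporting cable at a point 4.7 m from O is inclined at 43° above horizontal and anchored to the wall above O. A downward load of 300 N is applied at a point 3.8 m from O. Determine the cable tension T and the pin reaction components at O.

ΣM about O: T·sin43°·4.7 − 300·3.8 = 0 → T = 1140/(4.7·0.681998) = 355.651 ≈ 355.7 N.
ΣF_x = 0: O_x − T·cos43° = 0 → O_x = 355.651 × 0.731354 = 260.1 N.
ΣF_y = 0: O_y + T·sin43° − 300 = 0 → O_y = 300 − 355.651 × 0.681998 = 57.45 N.

T = 355.7 N, O_x = 260.1 N, O_y = 57.45 N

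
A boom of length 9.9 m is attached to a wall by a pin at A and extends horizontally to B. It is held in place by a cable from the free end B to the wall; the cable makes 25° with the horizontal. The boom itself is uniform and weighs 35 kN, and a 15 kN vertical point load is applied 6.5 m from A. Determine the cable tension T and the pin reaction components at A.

ΣM about A: T·sin25°·9.9 − 35·4.95 − 15·6.5 = 0 → T = 270.75/(9.9·0.422618) = 64.7121 ≈ 64.71 kN.
ΣF_x = 0: A_x − T·cos25° = 0 → A_x = 64.7121 × 0.906308 = 58.65 kN.
ΣF_y = 0: A_y + T·sin25° − 35 − 15 = 0 → A_y = 50 − 64.7121 × 0.422618 = 22.65 kN.

T = 64.71 kN, A_x = 58.65 kN, A_y = 22.65 kN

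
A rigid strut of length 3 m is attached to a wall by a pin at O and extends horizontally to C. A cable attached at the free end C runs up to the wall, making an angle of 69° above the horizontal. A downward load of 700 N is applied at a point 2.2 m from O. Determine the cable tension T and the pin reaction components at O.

T = 549.9 N, O_x = 197.1 N, O_y = 186.7 N

ΣM about O: T·sin69°·3 − 700·2.2 = 0 → T = 1540/(3·0.93358) = 549.855 ≈ 549.9 N.
ΣF_x = 0: O_x − T·cos69° = 0 → O_x = 549.855 × 0.358368 = 197.1 N.
ΣF_y = 0: O_y + T·sin69° − 700 = 0 → O_y = 700 − 549.855 × 0.93358 = 186.7 N.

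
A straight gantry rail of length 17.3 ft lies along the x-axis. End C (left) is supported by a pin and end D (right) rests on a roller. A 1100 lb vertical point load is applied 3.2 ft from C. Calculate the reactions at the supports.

C_x = 0, C_y = 896.5 lb, D_y = 203.5 lb

ΣM about C: D_y·17.3 − 1100·3.2 = 0 → D_y = 3520/17.3 = 203.468 ≈ 203.5 lb.
ΣF_y = 0: C_y + 203.468 − 1100 = 0 → C_y = 896.5 lb.
ΣF_x = 0: no horizontal applied forces, so C_x = 0.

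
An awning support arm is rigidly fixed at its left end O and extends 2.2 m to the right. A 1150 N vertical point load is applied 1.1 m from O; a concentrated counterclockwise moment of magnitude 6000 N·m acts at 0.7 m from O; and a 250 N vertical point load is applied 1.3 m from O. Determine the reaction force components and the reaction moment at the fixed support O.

ΣF_x = 0: O_x = 0.
ΣF_y = 0: O_y − 1150 − 250 = 0 → O_y = 1400 N.
ΣM about O: M_O − 1150·1.1 + 6000 − 250·1.3 = 0 → M_O = -4410 N·m.

O_x = 0, O_y = 1400 N, M_O = -4410 N·m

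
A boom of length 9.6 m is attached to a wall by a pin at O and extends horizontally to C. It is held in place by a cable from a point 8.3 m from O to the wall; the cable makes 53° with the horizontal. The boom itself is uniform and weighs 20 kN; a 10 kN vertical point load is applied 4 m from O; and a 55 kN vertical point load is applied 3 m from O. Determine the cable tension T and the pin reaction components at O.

T = 45.41 kN, O_x = 27.33 kN, O_y = 48.73 kN

ΣM about O: T·sin53°·8.3 − 20·4.8 − 10·4 − 55·3 = 0 → T = 301/(8.3·0.798636) = 45.4087 ≈ 45.41 kN.
ΣF_x = 0: O_x − T·cos53° = 0 → O_x = 45.4087 × 0.601815 = 27.33 kN.
ΣF_y = 0: O_y + T·sin53° − 20 − 10 − 55 = 0 → O_y = 85 − 45.4087 × 0.798636 = 48.73 kN.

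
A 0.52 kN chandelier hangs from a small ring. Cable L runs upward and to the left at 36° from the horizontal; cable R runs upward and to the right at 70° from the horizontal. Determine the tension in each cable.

T_L = 0.1850 kN, T_R = 0.4376 kN

ΣF_x = 0: −T_L·cos36° + T_R·cos70° = 0 → T_R = 2.36541·T_L.
ΣF_y = 0: T_L·sin36° + T_R·sin70° = 0.52.
Substitute: T_L·(0.587785 + 2.36541·0.939693) = 0.52 → T_L = 0.185018 ≈ 0.1850 kN.
Then T_R = 2.36541 × 0.185018 = 0.4376 kN.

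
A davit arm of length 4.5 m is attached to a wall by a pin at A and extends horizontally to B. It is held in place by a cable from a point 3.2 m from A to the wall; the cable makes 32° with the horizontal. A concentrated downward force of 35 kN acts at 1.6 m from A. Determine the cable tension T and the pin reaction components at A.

ΣM about A: T·sin32°·3.2 − 35·1.6 = 0 → T = 56/(3.2·0.529919) = 33.0239 ≈ 33.02 kN.
ΣF_x = 0: A_x − T·cos32° = 0 → A_x = 33.0239 × 0.848048 = 28.01 kN.
ΣF_y = 0: A_y + T·sin32° − 35 = 0 → A_y = 35 − 33.0239 × 0.529919 = 17.50 kN.

T = 33.02 kN, A_x = 28.01 kN, A_y = 17.50 kN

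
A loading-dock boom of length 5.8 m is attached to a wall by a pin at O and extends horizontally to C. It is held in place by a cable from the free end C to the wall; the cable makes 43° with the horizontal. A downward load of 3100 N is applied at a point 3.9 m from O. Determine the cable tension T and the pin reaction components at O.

T = 3056 N, O_x = 2235 N, O_y = 1016 N

ΣM about O: T·sin43°·5.8 − 3100·3.9 = 0 → T = 12090/(5.8·0.681998) = 3056.44 ≈ 3056 N.
ΣF_x = 0: O_x − T·cos43° = 0 → O_x = 3056.44 × 0.731354 = 2235 N.
ΣF_y = 0: O_y + T·sin43° − 3100 = 0 → O_y = 3100 − 3056.44 × 0.681998 = 1016 N.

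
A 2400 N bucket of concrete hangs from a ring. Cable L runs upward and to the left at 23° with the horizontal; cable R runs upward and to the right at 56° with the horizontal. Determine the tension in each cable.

T_L = 1367 N, T_R = 2251 N

ΣF_x = 0: −T_L·cos23° + T_R·cos56° = 0 → T_R = 1.64613·T_L.
ΣF_y = 0: T_L·sin23° + T_R·sin56° = 2400.
Substitute: T_L·(0.390731 + 1.64613·0.829038) = 2400 → T_L = 1367.18 ≈ 1367 N.
Then T_R = 1.64613 × 1367.18 = 2251 N.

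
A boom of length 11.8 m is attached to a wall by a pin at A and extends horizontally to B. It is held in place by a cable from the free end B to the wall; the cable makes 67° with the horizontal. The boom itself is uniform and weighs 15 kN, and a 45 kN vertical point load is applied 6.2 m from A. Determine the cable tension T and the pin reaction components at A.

T = 33.83 kN, A_x = 13.22 kN, A_y = 28.86 kN

ΣM about A: T·sin67°·11.8 − 15·5.9 − 45·6.2 = 0 → T = 367.5/(11.8·0.920505) = 33.8337 ≈ 33.83 kN.
ΣF_x = 0: A_x − T·cos67° = 0 → A_x = 33.8337 × 0.390731 = 13.22 kN.
ΣF_y = 0: A_y + T·sin67° − 15 − 45 = 0 → A_y = 60 − 33.8337 × 0.920505 = 28.86 kN.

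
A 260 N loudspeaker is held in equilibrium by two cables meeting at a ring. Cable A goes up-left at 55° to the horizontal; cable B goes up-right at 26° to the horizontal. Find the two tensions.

T_A = 236.6 N, T_B = 151.0 N

ΣF_x = 0: −T_A·cos55° + T_B·cos26° = 0 → T_B = 0.638162·T_A.
ΣF_y = 0: T_A·sin55° + T_B·sin26° = 260.
Substitute: T_A·(0.819152 + 0.638162·0.438371) = 260 → T_A = 236.599 ≈ 236.6 N.
Then T_B = 0.638162 × 236.599 = 151.0 N.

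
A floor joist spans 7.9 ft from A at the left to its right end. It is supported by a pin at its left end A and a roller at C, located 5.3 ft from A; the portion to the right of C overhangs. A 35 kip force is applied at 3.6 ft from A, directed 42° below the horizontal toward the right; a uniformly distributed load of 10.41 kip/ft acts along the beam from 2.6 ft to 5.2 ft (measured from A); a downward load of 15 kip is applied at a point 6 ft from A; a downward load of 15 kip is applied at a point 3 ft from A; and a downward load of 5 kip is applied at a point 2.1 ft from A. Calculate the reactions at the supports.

A_x = -26.01 kip, A_y = 22.21 kip, C_y = 63.28 kip

Resultant of the distributed load: 10.41 × 2.6 = 27.066 kip at 3.9 ft from A.
ΣM about A: C_y·5.3 − 35·sin42°·3.6 − (10.41·2.6)·3.9 − 15·6 − 15·3 − 5·2.1 = 0 → C_y = 335.368/5.3 = 63.277 ≈ 63.28 kip.
ΣF_y = 0: A_y + 63.277 − 35·sin42° − 10.41·2.6 − 15 − 15 − 5 = 0 → A_y = 22.21 kip.
ΣF_x = 0: A_x + 35·cos42° = 0 → A_x = -26.01 kip.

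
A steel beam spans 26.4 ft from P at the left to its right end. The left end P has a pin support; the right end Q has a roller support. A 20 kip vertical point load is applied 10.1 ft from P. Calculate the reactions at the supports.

P_x = 0, P_y = 12.35 kip, Q_y = 7.652 kip

Moments about P: Q_y·26.4 − 20·10.1 = 0 → Q_y = 202/26.4 = 7.65152 ≈ 7.652 kip.
ΣF_y = 0: P_y + 7.65152 − 20 = 0 → P_y = 12.35 kip.
ΣF_x = 0: no horizontal applied forces, so P_x = 0.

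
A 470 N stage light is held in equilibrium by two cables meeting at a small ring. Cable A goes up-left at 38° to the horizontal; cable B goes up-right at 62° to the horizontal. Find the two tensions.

ΣF_x = 0: −T_A·cos38° + T_B·cos62° = 0 → T_B = 1.67851·T_A.
ΣF_y = 0: T_A·sin38° + T_B·sin62° = 470.
Substitute: T_A·(0.615661 + 1.67851·0.882948) = 470 → T_A = 224.055 ≈ 224.1 N.
Then T_B = 1.67851 × 224.055 = 376.1 N.

T_A = 224.1 N, T_B = 376.1 N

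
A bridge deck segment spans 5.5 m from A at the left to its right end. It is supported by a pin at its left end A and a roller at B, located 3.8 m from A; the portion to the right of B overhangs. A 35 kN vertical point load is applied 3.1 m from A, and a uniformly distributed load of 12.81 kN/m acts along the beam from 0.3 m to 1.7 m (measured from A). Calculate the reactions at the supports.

Resultant of the distributed load: 12.81 × 1.4 = 17.934 kN at 1 m from A.
Taking moments about A: B_y·3.8 − 35·3.1 − (12.81·1.4)·1 = 0 → B_y = 126.434/3.8 = 33.2721 ≈ 33.27 kN.
ΣF_y = 0: A_y + 33.2721 − 35 − 12.81·1.4 = 0 → A_y = 19.66 kN.
ΣF_x = 0: no horizontal applied forces, so A_x = 0.

A_x = 0, A_y = 19.66 kN, B_y = 33.27 kN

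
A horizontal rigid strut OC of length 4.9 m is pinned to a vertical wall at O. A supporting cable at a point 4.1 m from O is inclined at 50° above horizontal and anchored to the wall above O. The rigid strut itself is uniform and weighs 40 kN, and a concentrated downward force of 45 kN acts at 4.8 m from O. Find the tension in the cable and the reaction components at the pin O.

ΣM about O: T·sin50°·4.1 − 40·2.45 − 45·4.8 = 0 → T = 314/(4.1·0.766044) = 99.9752 ≈ 99.98 kN.
ΣF_x = 0: O_x − T·cos50° = 0 → O_x = 99.9752 × 0.642788 = 64.26 kN.
ΣF_y = 0: O_y + T·sin50° − 40 − 45 = 0 → O_y = 85 − 99.9752 × 0.766044 = 8.415 kN.

T = 99.98 kN, O_x = 64.26 kN, O_y = 8.415 kN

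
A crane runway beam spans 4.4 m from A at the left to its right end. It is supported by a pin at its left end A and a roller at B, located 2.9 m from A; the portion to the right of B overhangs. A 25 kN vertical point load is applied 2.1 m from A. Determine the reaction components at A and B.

A_x = 0, A_y = 6.897 kN, B_y = 18.10 kN

Moments about A: B_y·2.9 − 25·2.1 = 0 → B_y = 52.5/2.9 = 18.1034 ≈ 18.10 kN.
ΣF_y = 0: A_y + 18.1034 − 25 = 0 → A_y = 6.897 kN.
ΣF_x = 0: no horizontal applied forces, so A_x = 0.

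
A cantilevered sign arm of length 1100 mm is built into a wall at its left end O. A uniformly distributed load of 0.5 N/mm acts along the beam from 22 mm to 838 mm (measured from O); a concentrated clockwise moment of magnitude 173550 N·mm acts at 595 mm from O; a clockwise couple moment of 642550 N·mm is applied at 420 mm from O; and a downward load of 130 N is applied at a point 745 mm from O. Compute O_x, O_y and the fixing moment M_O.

Resultant of the distributed load: 0.5 × 816 = 408 N at 430 mm from O.
ΣF_x = 0: O_x = 0.
ΣF_y = 0: O_y − 0.5·816 − 130 = 0 → O_y = 538.0 N.
ΣM about O: M_O − (0.5·816)·430 − 173550 − 642550 − 130·745 = 0 → M_O = 1088000 N·mm.

O_x = 0, O_y = 538.0 N, M_O = 1088000 N·mm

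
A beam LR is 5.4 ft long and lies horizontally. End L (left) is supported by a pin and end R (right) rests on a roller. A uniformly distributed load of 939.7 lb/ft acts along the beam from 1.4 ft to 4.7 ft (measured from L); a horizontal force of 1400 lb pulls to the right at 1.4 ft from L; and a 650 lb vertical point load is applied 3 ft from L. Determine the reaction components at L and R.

L_x = -1400 lb, L_y = 1638 lb, R_y = 2113 lb

Resultant of the distributed load: 939.7 × 3.3 = 3101.01 lb at 3.05 ft from L.
ΣM about L: R_y·5.4 − (939.7·3.3)·3.05 − 650·3 = 0 → R_y = 11408.0805/5.4 = 2112.61 ≈ 2113 lb.
ΣF_y = 0: L_y + 2112.61 − 939.7·3.3 − 650 = 0 → L_y = 1638 lb.
ΣF_x = 0: L_x + 1400 = 0 → L_x = -1400 lb.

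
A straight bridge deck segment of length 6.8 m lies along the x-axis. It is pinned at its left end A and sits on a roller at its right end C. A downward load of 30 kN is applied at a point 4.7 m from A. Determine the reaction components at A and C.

A_x = 0, A_y = 9.265 kN, C_y = 20.74 kN

Moments about A: C_y·6.8 − 30·4.7 = 0 → C_y = 141/6.8 = 20.7353 ≈ 20.74 kN.
ΣF_y = 0: A_y + 20.7353 − 30 = 0 → A_y = 9.265 kN.
ΣF_x = 0: no horizontal applied forces, so A_x = 0.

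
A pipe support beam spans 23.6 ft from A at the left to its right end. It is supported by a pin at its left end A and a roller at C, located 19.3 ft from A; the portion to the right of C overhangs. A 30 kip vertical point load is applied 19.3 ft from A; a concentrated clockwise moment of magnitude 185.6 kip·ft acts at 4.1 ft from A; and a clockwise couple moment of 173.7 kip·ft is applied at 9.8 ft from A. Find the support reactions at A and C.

A_x = 0, A_y = -18.62 kip, C_y = 48.62 kip

ΣM about A: C_y·19.3 − 30·19.3 − 185.6 − 173.7 = 0 → C_y = 938.3/19.3 = 48.6166 ≈ 48.62 kip.
ΣF_y = 0: A_y + 48.6166 − 30 = 0 → A_y = -18.62 kip.
ΣF_x = 0: no horizontal applied forces, so A_x = 0.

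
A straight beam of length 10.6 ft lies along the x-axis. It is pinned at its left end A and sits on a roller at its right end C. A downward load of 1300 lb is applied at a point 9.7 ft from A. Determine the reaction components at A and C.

Taking moments about A: C_y·10.6 − 1300·9.7 = 0 → C_y = 12610/10.6 = 1189.62 ≈ 1190 lb.
ΣF_y = 0: A_y + 1189.62 − 1300 = 0 → A_y = 110.4 lb.
ΣF_x = 0: no horizontal applied forces, so A_x = 0.

A_x = 0, A_y = 110.4 lb, C_y = 1190 lb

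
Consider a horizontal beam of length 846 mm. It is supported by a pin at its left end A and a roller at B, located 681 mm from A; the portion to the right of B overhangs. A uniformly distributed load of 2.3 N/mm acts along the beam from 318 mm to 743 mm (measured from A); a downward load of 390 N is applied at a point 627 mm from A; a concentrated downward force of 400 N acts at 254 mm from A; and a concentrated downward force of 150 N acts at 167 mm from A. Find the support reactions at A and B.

A_x = 0, A_y = 611.0 N, B_y = 1307 N

Resultant of the distributed load: 2.3 × 425 = 977.5 N at 530.5 mm from A.
Taking moments about A: B_y·681 − (2.3·425)·530.5 − 390·627 − 400·254 − 150·167 = 0 → B_y = 889743.75/681 = 1306.53 ≈ 1307 N.
ΣF_y = 0: A_y + 1306.53 − 2.3·425 − 390 − 400 − 150 = 0 → A_y = 611.0 N.
ΣF_x = 0: no horizontal applied forces, so A_x = 0.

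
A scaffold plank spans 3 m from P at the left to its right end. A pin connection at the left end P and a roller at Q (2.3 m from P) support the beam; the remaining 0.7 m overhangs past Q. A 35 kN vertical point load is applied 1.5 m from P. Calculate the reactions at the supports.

ΣM about P: Q_y·2.3 − 35·1.5 = 0 → Q_y = 52.5/2.3 = 22.8261 ≈ 22.83 kN.
ΣF_y = 0: P_y + 22.8261 − 35 = 0 → P_y = 12.17 kN.
ΣF_x = 0: no horizontal applied forces, so P_x = 0.

P_x = 0, P_y = 12.17 kN, Q_y = 22.83 kN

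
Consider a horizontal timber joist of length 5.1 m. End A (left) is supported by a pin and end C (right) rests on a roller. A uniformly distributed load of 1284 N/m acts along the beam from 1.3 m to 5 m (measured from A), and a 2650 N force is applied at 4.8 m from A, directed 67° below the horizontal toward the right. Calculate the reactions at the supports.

Resultant of the distributed load: 1284 × 3.7 = 4750.8 N at 3.15 m from A.
ΣM about A: C_y·5.1 − (1284·3.7)·3.15 − 2650·sin67°·4.8 = 0 → C_y = 26673.8/5.1 = 5230.16 ≈ 5230 N.
ΣF_y = 0: A_y + 5230.16 − 1284·3.7 − 2650·sin67° = 0 → A_y = 1960 N.
ΣF_x = 0: A_x + 2650·cos67° = 0 → A_x = -1035 N.

A_x = -1035 N, A_y = 1960 N, C_y = 5230 N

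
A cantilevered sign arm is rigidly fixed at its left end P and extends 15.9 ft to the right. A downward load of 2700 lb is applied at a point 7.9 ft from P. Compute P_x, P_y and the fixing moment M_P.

P_x = 0, P_y = 2700 lb, M_P = 21330 lb·ft

ΣF_x = 0: P_x = 0.
ΣF_y = 0: P_y − 2700 = 0 → P_y = 2700 lb.
ΣM about P: M_P − 2700·7.9 = 0 → M_P = 21330 lb·ft.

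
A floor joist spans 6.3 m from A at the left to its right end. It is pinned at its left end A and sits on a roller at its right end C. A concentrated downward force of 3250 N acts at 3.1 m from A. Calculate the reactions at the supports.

Moments about A: C_y·6.3 − 3250·3.1 = 0 → C_y = 10075/6.3 = 1599.21 ≈ 1599 N.
ΣF_y = 0: A_y + 1599.21 − 3250 = 0 → A_y = 1651 N.
ΣF_x = 0: no horizontal applied forces, so A_x = 0.

A_x = 0, A_y = 1651 N, C_y = 1599 N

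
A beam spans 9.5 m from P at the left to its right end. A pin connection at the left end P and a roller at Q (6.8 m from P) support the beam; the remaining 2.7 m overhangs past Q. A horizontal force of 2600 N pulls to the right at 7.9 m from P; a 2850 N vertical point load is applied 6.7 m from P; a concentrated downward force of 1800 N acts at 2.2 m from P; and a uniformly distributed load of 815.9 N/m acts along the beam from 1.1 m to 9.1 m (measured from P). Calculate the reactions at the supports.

P_x = -2600 N, P_y = 2891 N, Q_y = 8286 N

Resultant of the distributed load: 815.9 × 8 = 6527.2 N at 5.1 m from P.
Moments about P: Q_y·6.8 − 2850·6.7 − 1800·2.2 − (815.9·8)·5.1 = 0 → Q_y = 56343.72/6.8 = 8285.84 ≈ 8286 N.
ΣF_y = 0: P_y + 8285.84 − 2850 − 1800 − 815.9·8 = 0 → P_y = 2891 N.
ΣF_x = 0: P_x + 2600 = 0 → P_x = -2600 N.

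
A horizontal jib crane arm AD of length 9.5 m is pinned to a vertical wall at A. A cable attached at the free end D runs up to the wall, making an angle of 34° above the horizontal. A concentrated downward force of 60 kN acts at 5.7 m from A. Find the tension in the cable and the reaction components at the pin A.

T = 64.38 kN, A_x = 53.37 kN, A_y = 24.00 kN

ΣM about A: T·sin34°·9.5 − 60·5.7 = 0 → T = 342/(9.5·0.559193) = 64.3785 ≈ 64.38 kN.
ΣF_x = 0: A_x − T·cos34° = 0 → A_x = 64.3785 × 0.829038 = 53.37 kN.
ΣF_y = 0: A_y + T·sin34° − 60 = 0 → A_y = 60 − 64.3785 × 0.559193 = 24.00 kN.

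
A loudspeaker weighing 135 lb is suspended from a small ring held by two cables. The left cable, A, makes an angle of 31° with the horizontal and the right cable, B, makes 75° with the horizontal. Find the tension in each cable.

T_A = 36.35 lb, T_B = 120.4 lb

ΣF_x = 0: −T_A·cos31° + T_B·cos75° = 0 → T_B = 3.31184·T_A.
ΣF_y = 0: T_A·sin31° + T_B·sin75° = 135.
Substitute: T_A·(0.515038 + 3.31184·0.965926) = 135 → T_A = 36.3487 ≈ 36.35 lb.
Then T_B = 3.31184 × 36.3487 = 120.4 lb.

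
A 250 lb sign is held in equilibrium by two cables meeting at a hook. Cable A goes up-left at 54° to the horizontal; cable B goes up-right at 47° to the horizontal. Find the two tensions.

ΣF_x = 0: −T_A·cos54° + T_B·cos47° = 0 → T_B = 0.861857·T_A.
ΣF_y = 0: T_A·sin54° + T_B·sin47° = 250.
Substitute: T_A·(0.809017 + 0.861857·0.731354) = 250 → T_A = 173.691 ≈ 173.7 lb.
Then T_B = 0.861857 × 173.691 = 149.7 lb.

T_A = 173.7 lb, T_B = 149.7 lb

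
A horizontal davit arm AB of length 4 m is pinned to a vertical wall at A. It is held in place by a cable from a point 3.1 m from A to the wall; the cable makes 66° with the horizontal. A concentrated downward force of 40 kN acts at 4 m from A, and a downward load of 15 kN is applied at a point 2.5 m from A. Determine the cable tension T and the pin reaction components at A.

ΣM about A: T·sin66°·3.1 − 40·4 − 15·2.5 = 0 → T = 197.5/(3.1·0.913545) = 69.739 ≈ 69.74 kN.
ΣF_x = 0: A_x − T·cos66° = 0 → A_x = 69.739 × 0.406737 = 28.37 kN.
ΣF_y = 0: A_y + T·sin66° − 40 − 15 = 0 → A_y = 55 − 69.739 × 0.913545 = -8.710 kN.

T = 69.74 kN, A_x = 28.37 kN, A_y = -8.710 kN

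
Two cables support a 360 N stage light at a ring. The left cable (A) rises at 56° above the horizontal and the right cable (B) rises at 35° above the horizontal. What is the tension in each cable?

T_A = 294.9 N, T_B = 201.3 N

ΣF_x = 0: −T_A·cos56° + T_B·cos35° = 0 → T_B = 0.682648·T_A.
ΣF_y = 0: T_A·sin56° + T_B·sin35° = 360.
Substitute: T_A·(0.829038 + 0.682648·0.573576) = 360 → T_A = 294.94 ≈ 294.9 N.
Then T_B = 0.682648 × 294.94 = 201.3 N.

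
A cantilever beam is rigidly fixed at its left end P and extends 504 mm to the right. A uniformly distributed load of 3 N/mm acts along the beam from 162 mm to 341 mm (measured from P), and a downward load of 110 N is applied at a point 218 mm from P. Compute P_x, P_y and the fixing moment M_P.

P_x = 0, P_y = 647.0 N, M_P = 159000 N·mm

Resultant of the distributed load: 3 × 179 = 537 N at 251.5 mm from P.
ΣF_x = 0: P_x = 0.
ΣF_y = 0: P_y − 3·179 − 110 = 0 → P_y = 647.0 N.
ΣM about P: M_P − (3·179)·251.5 − 110·218 = 0 → M_P = 159000 N·mm.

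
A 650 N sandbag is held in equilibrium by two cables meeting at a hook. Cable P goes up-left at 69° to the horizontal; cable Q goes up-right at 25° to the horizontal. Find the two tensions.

T_P = 590.5 N, T_Q = 233.5 N

ΣF_x = 0: −T_P·cos69° + T_Q·cos25° = 0 → T_Q = 0.395415·T_P.
ΣF_y = 0: T_P·sin69° + T_Q·sin25° = 650.
Substitute: T_P·(0.93358 + 0.395415·0.422618) = 650 → T_P = 590.539 ≈ 590.5 N.
Then T_Q = 0.395415 × 590.539 = 233.5 N.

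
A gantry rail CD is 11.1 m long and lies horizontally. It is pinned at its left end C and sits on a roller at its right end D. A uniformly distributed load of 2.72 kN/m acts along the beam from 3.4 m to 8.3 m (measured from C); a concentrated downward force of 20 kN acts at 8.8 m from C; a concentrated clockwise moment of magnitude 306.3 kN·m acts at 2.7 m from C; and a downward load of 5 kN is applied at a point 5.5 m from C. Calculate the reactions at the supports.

Resultant of the distributed load: 2.72 × 4.9 = 13.328 kN at 5.85 m from C.
ΣM about C: D_y·11.1 − (2.72·4.9)·5.85 − 20·8.8 − 306.3 − 5·5.5 = 0 → D_y = 587.7688/11.1 = 52.9521 ≈ 52.95 kN.
ΣF_y = 0: C_y + 52.9521 − 2.72·4.9 − 20 − 5 = 0 → C_y = -14.62 kN.
ΣF_x = 0: no horizontal applied forces, so C_x = 0.

C_x = 0, C_y = -14.62 kN, D_y = 52.95 kN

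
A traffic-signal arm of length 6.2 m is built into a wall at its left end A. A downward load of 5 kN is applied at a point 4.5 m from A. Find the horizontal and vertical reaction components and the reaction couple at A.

ΣF_x = 0: A_x = 0.
ΣF_y = 0: A_y − 5 = 0 → A_y = 5.000 kN.
ΣM about A: M_A − 5·4.5 = 0 → M_A = 22.50 kN·m.

A_x = 0, A_y = 5.000 kN, M_A = 22.50 kN·m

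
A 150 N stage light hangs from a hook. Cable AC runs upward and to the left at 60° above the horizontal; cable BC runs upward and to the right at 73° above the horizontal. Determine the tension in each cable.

T_AC = 59.97 N, T_BC = 102.5 N

ΣF_x = 0: −T_AC·cos60° + T_BC·cos73° = 0 → T_BC = 1.71015·T_AC.
ΣF_y = 0: T_AC·sin60° + T_BC·sin73° = 150.
Substitute: T_AC·(0.866025 + 1.71015·0.956305) = 150 → T_AC = 59.9652 ≈ 59.97 N.
Then T_BC = 1.71015 × 59.9652 = 102.5 N.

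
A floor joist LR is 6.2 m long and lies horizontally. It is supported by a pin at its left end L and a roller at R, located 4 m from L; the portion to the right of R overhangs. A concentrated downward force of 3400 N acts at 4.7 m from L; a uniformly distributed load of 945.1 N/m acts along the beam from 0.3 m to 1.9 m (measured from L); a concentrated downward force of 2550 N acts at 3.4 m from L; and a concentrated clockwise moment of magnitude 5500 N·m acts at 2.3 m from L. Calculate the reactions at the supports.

L_x = 0, L_y = -491.2 N, R_y = 7953 N

Resultant of the distributed load: 945.1 × 1.6 = 1512.16 N at 1.1 m from L.
Moments about L: R_y·4 − 3400·4.7 − (945.1·1.6)·1.1 − 2550·3.4 − 5500 = 0 → R_y = 31813.376/4 = 7953.34 ≈ 7953 N.
ΣF_y = 0: L_y + 7953.34 − 3400 − 945.1·1.6 − 2550 = 0 → L_y = -491.2 N.
ΣF_x = 0: no horizontal applied forces, so L_x = 0.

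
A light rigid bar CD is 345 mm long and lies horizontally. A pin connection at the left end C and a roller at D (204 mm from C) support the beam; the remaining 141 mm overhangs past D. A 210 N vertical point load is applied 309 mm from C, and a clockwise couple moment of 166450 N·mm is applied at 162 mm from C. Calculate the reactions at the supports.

C_x = 0, C_y = -924.0 N, D_y = 1134 N

Taking moments about C: D_y·204 − 210·309 − 166450 = 0 → D_y = 231340/204 = 1134.02 ≈ 1134 N.
ΣF_y = 0: C_y + 1134.02 − 210 = 0 → C_y = -924.0 N.
ΣF_x = 0: no horizontal applied forces, so C_x = 0.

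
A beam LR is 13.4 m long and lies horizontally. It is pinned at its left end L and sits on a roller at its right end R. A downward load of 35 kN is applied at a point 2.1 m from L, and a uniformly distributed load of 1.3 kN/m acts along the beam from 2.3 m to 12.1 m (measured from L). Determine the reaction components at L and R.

L_x = 0, L_y = 35.41 kN, R_y = 12.33 kN

Resultant of the distributed load: 1.3 × 9.8 = 12.74 kN at 7.2 m from L.
ΣM about L: R_y·13.4 − 35·2.1 − (1.3·9.8)·7.2 = 0 → R_y = 165.228/13.4 = 12.3304 ≈ 12.33 kN.
ΣF_y = 0: L_y + 12.3304 − 35 − 1.3·9.8 = 0 → L_y = 35.41 kN.
ΣF_x = 0: no horizontal applied forces, so L_x = 0.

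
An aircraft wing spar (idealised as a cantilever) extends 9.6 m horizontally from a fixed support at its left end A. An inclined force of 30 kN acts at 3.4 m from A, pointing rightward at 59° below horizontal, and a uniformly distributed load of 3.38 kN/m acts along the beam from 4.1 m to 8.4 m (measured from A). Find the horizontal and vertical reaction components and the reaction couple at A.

A_x = -15.45 kN, A_y = 40.25 kN, M_A = 178.3 kN·m

Resultant of the distributed load: 3.38 × 4.3 = 14.534 kN at 6.25 m from A.
ΣF_x = 0: A_x + 30·cos59° = 0 → A_x = -15.45 kN.
ΣF_y = 0: A_y − 30·sin59° − 3.38·4.3 = 0 → A_y = 40.25 kN.
ΣM about A: M_A − 30·sin59°·3.4 − (3.38·4.3)·6.25 = 0 → M_A = 178.3 kN·m.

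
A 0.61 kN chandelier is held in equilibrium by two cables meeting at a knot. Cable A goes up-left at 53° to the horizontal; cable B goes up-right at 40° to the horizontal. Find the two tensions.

ΣF_x = 0: −T_A·cos53° + T_B·cos40° = 0 → T_B = 0.785614·T_A.
ΣF_y = 0: T_A·sin53° + T_B·sin40° = 0.61.
Substitute: T_A·(0.798636 + 0.785614·0.642788) = 0.61 → T_A = 0.467928 ≈ 0.4679 kN.
Then T_B = 0.785614 × 0.467928 = 0.3676 kN.

T_A = 0.4679 kN, T_B = 0.3676 kN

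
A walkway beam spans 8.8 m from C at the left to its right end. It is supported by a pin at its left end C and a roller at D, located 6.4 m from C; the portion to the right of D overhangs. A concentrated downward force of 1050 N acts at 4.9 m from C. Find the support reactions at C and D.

ΣM about C: D_y·6.4 − 1050·4.9 = 0 → D_y = 5145/6.4 = 803.906 ≈ 803.9 N.
ΣF_y = 0: C_y + 803.906 − 1050 = 0 → C_y = 246.1 N.
ΣF_x = 0: no horizontal applied forces, so C_x = 0.

C_x = 0, C_y = 246.1 N, D_y = 803.9 N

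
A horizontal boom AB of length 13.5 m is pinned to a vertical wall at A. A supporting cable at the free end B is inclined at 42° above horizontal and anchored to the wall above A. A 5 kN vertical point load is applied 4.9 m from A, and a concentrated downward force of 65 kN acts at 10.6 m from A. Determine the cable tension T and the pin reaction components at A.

T = 78.99 kN, A_x = 58.70 kN, A_y = 17.15 kN

ΣM about A: T·sin42°·13.5 − 5·4.9 − 65·10.6 = 0 → T = 713.5/(13.5·0.669131) = 78.9858 ≈ 78.99 kN.
ΣF_x = 0: A_x − T·cos42° = 0 → A_x = 78.9858 × 0.743145 = 58.70 kN.
ΣF_y = 0: A_y + T·sin42° − 5 − 65 = 0 → A_y = 70 − 78.9858 × 0.669131 = 17.15 kN.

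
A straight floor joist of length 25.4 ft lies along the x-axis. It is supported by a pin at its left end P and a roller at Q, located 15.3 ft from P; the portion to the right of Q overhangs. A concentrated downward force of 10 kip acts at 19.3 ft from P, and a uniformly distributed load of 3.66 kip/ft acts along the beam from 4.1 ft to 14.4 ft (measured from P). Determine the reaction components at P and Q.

Resultant of the distributed load: 3.66 × 10.3 = 37.698 kip at 9.25 ft from P.
Moments about P: Q_y·15.3 − 10·19.3 − (3.66·10.3)·9.25 = 0 → Q_y = 541.7065/15.3 = 35.4057 ≈ 35.41 kip.
ΣF_y = 0: P_y + 35.4057 − 10 − 3.66·10.3 = 0 → P_y = 12.29 kip.
ΣF_x = 0: no horizontal applied forces, so P_x = 0.

P_x = 0, P_y = 12.29 kip, Q_y = 35.41 kip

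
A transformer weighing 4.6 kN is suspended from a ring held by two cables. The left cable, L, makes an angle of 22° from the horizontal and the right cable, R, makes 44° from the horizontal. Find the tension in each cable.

T_L = 3.622 kN, T_R = 4.669 kN

ΣF_x = 0: −T_L·cos22° + T_R·cos44° = 0 → T_R = 1.28894·T_L.
ΣF_y = 0: T_L·sin22° + T_R·sin44° = 4.6.
Substitute: T_L·(0.374607 + 1.28894·0.694658) = 4.6 → T_L = 3.62211 ≈ 3.622 kN.
Then T_R = 1.28894 × 3.62211 = 4.669 kN.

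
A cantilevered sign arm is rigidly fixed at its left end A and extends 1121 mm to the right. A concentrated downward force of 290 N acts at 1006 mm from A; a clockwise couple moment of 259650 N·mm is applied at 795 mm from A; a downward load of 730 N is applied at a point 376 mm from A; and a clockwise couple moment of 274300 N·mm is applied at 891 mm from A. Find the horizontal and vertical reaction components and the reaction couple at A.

ΣF_x = 0: A_x = 0.
ΣF_y = 0: A_y − 290 − 730 = 0 → A_y = 1020 N.
ΣM about A: M_A − 290·1006 − 259650 − 730·376 − 274300 = 0 → M_A = 1100000 N·mm.

A_x = 0, A_y = 1020 N, M_A = 1100000 N·mm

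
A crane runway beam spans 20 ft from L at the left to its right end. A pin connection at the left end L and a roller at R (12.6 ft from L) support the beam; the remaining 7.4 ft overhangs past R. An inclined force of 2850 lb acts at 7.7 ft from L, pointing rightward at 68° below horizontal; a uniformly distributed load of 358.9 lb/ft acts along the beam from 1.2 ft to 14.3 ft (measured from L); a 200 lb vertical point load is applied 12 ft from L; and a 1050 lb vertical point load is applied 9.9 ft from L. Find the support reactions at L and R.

Resultant of the distributed load: 358.9 × 13.1 = 4701.59 lb at 7.75 ft from L.
ΣM about L: R_y·12.6 − 2850·sin68°·7.7 − (358.9·13.1)·7.75 − 200·12 − 1050·9.9 = 0 → R_y = 69579.4/12.6 = 5522.17 ≈ 5522 lb.
ΣF_y = 0: L_y + 5522.17 − 2850·sin68° − 358.9·13.1 − 200 − 1050 = 0 → L_y = 3072 lb.
ΣF_x = 0: L_x + 2850·cos68° = 0 → L_x = -1068 lb.

L_x = -1068 lb, L_y = 3072 lb, R_y = 5522 lb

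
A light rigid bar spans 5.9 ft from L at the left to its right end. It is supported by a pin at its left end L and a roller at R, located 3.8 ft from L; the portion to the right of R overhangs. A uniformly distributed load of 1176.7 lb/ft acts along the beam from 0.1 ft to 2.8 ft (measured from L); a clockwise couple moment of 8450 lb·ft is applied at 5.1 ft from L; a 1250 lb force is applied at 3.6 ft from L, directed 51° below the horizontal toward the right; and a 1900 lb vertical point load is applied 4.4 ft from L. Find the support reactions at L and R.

Resultant of the distributed load: 1176.7 × 2.7 = 3177.09 lb at 1.45 ft from L.
ΣM about L: R_y·3.8 − (1176.7·2.7)·1.45 − 8450 − 1250·sin51°·3.6 − 1900·4.4 = 0 → R_y = 24913.9/3.8 = 6556.29 ≈ 6556 lb.
ΣF_y = 0: L_y + 6556.29 − 1176.7·2.7 − 1250·sin51° − 1900 = 0 → L_y = -507.8 lb.
ΣF_x = 0: L_x + 1250·cos51° = 0 → L_x = -786.7 lb.

L_x = -786.7 lb, L_y = -507.8 lb, R_y = 6556 lb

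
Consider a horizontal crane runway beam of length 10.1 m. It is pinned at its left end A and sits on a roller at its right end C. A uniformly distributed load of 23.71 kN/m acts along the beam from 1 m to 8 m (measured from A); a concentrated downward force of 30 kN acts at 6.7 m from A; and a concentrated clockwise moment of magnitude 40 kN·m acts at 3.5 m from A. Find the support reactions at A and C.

Resultant of the distributed load: 23.71 × 7 = 165.97 kN at 4.5 m from A.
ΣM about A: C_y·10.1 − (23.71·7)·4.5 − 30·6.7 − 40 = 0 → C_y = 987.865/10.1 = 97.8084 ≈ 97.81 kN.
ΣF_y = 0: A_y + 97.8084 − 23.71·7 − 30 = 0 → A_y = 98.16 kN.
ΣF_x = 0: no horizontal applied forces, so A_x = 0.

A_x = 0, A_y = 98.16 kN, C_y = 97.81 kN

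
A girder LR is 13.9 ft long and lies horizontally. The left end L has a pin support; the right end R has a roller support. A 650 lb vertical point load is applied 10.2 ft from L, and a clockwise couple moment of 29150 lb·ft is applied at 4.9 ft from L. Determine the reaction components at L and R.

L_x = 0, L_y = -1924 lb, R_y = 2574 lb

Moments about L: R_y·13.9 − 650·10.2 − 29150 = 0 → R_y = 35780/13.9 = 2574.1 ≈ 2574 lb.
ΣF_y = 0: L_y + 2574.1 − 650 = 0 → L_y = -1924 lb.
ΣF_x = 0: no horizontal applied forces, so L_x = 0.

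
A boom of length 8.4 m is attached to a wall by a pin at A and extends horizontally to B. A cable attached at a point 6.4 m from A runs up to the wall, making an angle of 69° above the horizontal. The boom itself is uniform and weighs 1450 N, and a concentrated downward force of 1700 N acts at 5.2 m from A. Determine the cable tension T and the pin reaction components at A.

T = 2499 N, A_x = 895.5 N, A_y = 817.2 N

ΣM about A: T·sin69°·6.4 − 1450·4.2 − 1700·5.2 = 0 → T = 14930/(6.4·0.93358) = 2498.78 ≈ 2499 N.
ΣF_x = 0: A_x − T·cos69° = 0 → A_x = 2498.78 × 0.358368 = 895.5 N.
ΣF_y = 0: A_y + T·sin69° − 1450 − 1700 = 0 → A_y = 3150 − 2498.78 × 0.93358 = 817.2 N.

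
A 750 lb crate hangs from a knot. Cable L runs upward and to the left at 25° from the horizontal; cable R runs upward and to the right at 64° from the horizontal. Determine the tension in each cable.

ΣF_x = 0: −T_L·cos25° + T_R·cos64° = 0 → T_R = 2.06744·T_L.
ΣF_y = 0: T_L·sin25° + T_R·sin64° = 750.
Substitute: T_L·(0.422618 + 2.06744·0.898794) = 750 → T_L = 328.829 ≈ 328.8 lb.
Then T_R = 2.06744 × 328.829 = 679.8 lb.

T_L = 328.8 lb, T_R = 679.8 lb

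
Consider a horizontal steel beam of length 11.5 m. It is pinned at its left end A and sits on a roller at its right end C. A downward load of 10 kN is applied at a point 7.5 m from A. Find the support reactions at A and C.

A_x = 0, A_y = 3.478 kN, C_y = 6.522 kN

ΣM about A: C_y·11.5 − 10·7.5 = 0 → C_y = 75/11.5 = 6.52174 ≈ 6.522 kN.
ΣF_y = 0: A_y + 6.52174 − 10 = 0 → A_y = 3.478 kN.
ΣF_x = 0: no horizontal applied forces, so A_x = 0.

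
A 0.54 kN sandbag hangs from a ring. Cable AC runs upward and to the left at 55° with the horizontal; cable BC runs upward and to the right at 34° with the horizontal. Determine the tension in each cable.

T_AC = 0.4477 kN, T_BC = 0.3098 kN

ΣF_x = 0: −T_AC·cos55° + T_BC·cos34° = 0 → T_BC = 0.691858·T_AC.
ΣF_y = 0: T_AC·sin55° + T_BC·sin34° = 0.54.
Substitute: T_AC·(0.819152 + 0.691858·0.559193) = 0.54 → T_AC = 0.447749 ≈ 0.4477 kN.
Then T_BC = 0.691858 × 0.447749 = 0.3098 kN.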